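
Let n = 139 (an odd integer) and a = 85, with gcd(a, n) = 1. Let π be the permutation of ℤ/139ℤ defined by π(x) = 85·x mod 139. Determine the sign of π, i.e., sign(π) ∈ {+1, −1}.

Trace 92: π^k(92) = [92, 36, 2, 31, 133, 46, 18] for k=0..6.
The orbit structure of x ↦ 85x mod 139: 2 orbits of sizes [138, 1].
sign(π) = (−1)^{n − #cycles} = (−1)^{139−2} = (−1)^137 = -1.
Check: (85/139) = -1 by Zolotarev.

-1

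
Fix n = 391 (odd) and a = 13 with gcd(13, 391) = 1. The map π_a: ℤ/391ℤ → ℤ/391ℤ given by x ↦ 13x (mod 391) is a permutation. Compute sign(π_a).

+1

Start at x=13: 13 → 169 → 242 → 18 → 234 → 305 → 55 → … (one orbit).
Cycle type of π: 44×8 + 11×2 + 4×4 + 1; total 15 cycles.
n − c = 391 − 15 = 376; sign = (−1)^376 = +1.
Zolotarev: (13|391) = +1, matching the cycle-count sign.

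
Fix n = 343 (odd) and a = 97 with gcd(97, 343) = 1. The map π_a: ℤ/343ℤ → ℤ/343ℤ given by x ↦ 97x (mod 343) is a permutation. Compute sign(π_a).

-1

Orbit of 295 under x↦97x: [295, 146, 99, 342, 246, 195, 50]… (length divides ord_343(97)).
Cycle type of π: 14×21 + 2×24 + 1; total 46 cycles.
sign(π) = (−1)^{n − #cycles} = (−1)^{343−46} = (−1)^297 = -1.
The Jacobi symbol (97|343) = -1 (Zolotarev) agrees.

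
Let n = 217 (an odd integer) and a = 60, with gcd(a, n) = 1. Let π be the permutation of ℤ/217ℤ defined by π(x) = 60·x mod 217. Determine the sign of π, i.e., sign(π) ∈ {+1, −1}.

Orbit of 184 under x↦60x: [184, 190, 116, 16, 92, 95, 58]… (length divides ord_217(60)).
12 cycles of lengths [30, 30, 30, 30, 30, 30, 10, 10, 10, 3, 3, 1].
12 cycles on 217: each ℓ→(−1)^(ℓ−1), product (−1)^205 = -1.

-1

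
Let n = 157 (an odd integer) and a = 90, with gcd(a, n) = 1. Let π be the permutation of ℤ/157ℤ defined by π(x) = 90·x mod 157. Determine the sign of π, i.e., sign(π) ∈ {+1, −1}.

Orbit of 39 under x↦90x: [39, 56, 16, 27, 75, 156, 67]… (length divides ord_157(90)).
Cycle type of π: 26×6 + 1; total 7 cycles.
sign(π) = (−1)^{n − #cycles} = (−1)^{157−7} = (−1)^150 = +1.

+1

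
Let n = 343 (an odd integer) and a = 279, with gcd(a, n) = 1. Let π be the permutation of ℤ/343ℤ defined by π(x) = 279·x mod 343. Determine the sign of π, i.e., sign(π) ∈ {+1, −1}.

Start at x=162: 162 → 265 → 190 → 188 → 316 → 13 → 197 → … (one orbit).
π_279 has 10 disjoint cycles with lengths [98, 98, 98, 14, 14, 14, 2, 2, 2, 1] on {0,…,342}.
343 − 10 = 333 transpositions; sign(π) = (−1)^333 = -1.

-1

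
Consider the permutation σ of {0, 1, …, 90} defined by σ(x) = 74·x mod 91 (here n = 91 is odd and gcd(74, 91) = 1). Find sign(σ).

+1

Start at x=16: 16 → 1 → 74 → 16 (one orbit).
31 cycles of lengths [3, 3, 3, 3, 3, 3, 3, 3, 3, 3, 3, 3, 3, 3, 3, 3, 3, 3, 3, 3, 3, 3, 3, 3, 3, 3, 3, 3, 3, 3, 1].
With 31 cycles on 91 points, sign = (−1)^{91−31} = +1.
Check: (74/91) = +1 by Zolotarev.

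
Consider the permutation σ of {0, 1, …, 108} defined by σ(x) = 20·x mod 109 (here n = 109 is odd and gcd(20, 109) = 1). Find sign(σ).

+1

Trace 16: π^k(16) = [16, 102, 78, 34, 26, 84, 45] for k=0..6.
The orbit structure of x ↦ 20x mod 109: 3 orbits of sizes [54, 54, 1].
sign(π) = (−1)^{n − #cycles} = (−1)^{109−3} = (−1)^106 = +1.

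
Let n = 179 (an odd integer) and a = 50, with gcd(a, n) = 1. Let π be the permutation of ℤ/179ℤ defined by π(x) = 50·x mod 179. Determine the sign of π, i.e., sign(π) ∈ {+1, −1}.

-1

Orbit of 23 under x↦50x: [23, 76, 41, 81, 112, 51, 44]… (length divides ord_179(50)).
Cycle type of π: 178 + 1; total 2 cycles.
sign(π) = (−1)^{n − #cycles} = (−1)^{179−2} = (−1)^177 = -1.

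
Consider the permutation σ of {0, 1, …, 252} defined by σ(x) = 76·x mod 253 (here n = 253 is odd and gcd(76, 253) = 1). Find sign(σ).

Orbit of 65 under x↦76x: [65, 133, 241, 100, 10, 1, 76]… (length divides ord_253(76)).
Decompose π into cycles: lengths [22, 22, 22, 22, 22, 22, 22, 22, 22, 22, 22, 2, 2, 2, 2, 2, 1] (17 cycles, including the fixed point 0).
n − c = 253 − 17 = 236; sign = (−1)^236 = +1.
Via Zolotarev, sign(π_{76}) = (76|253) = +1.

+1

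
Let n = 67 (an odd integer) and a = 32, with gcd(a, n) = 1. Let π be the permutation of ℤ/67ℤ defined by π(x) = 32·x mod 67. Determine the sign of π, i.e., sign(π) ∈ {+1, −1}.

Start at x=4: 4 → 61 → 9 → 20 → 37 → 45 → 33 → … (one orbit).
Decompose π into cycles: lengths [66, 1] (2 cycles, including the fixed point 0).
n − c = 67 − 2 = 65; sign = (−1)^65 = -1.
Via Zolotarev, sign(π_{32}) = (32|67) = -1.

-1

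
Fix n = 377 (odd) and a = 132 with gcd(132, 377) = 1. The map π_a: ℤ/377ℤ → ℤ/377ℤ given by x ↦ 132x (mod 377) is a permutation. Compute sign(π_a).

Orbit of 146 under x↦132x: [146, 45, 285, 297, 373, 226, 49]… (length divides ord_377(132)).
Cycle type of π: 84×4 + 12 + 7×4 + 1; total 10 cycles.
10 cycles on 377: each ℓ→(−1)^(ℓ−1), product (−1)^367 = -1.
Zolotarev: (132|377) = -1, matching the cycle-count sign.

-1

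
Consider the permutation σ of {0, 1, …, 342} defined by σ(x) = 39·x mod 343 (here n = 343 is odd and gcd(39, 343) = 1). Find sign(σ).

Trace 340: π^k(340) = [340, 226, 239, 60, 282, 22, 172] for k=0..6.
Cycle type of π: 147×2 + 21×2 + 3×2 + 1; total 7 cycles.
n − c = 343 − 7 = 336; sign = (−1)^336 = +1.

+1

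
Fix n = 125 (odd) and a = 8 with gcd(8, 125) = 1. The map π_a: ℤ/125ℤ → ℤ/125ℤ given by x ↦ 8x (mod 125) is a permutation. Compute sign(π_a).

-1

Start at x=114: 114 → 37 → 46 → 118 → 69 → 52 → 41 → … (one orbit).
π_8 has 4 disjoint cycles with lengths [100, 20, 4, 1] on {0,…,124}.
125 − 4 = 121 transpositions; sign(π) = (−1)^121 = -1.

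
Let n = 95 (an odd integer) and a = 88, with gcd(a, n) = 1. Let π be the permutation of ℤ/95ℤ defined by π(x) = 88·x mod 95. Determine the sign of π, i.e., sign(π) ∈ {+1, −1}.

+1

Start at x=12: 12 → 11 → 18 → 64 → 27 → 1 → 88 → … (one orbit).
Cycle lengths of π_88 on ℤ/95ℤ: [12, 12, 12, 12, 12, 12, 6, 6, 6, 4, 1]; 11 cycles in total.
11 cycles on 95: each ℓ→(−1)^(ℓ−1), product (−1)^84 = +1.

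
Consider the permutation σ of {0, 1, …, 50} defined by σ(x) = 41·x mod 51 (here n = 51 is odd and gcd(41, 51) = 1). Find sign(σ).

Start at x=41: 41 → 49 → 20 → 4 → 11 → 43 → 29 → … (one orbit).
Cycle type of π: 16×3 + 2 + 1; total 5 cycles.
With 5 cycles on 51 points, sign = (−1)^{51−5} = +1.

+1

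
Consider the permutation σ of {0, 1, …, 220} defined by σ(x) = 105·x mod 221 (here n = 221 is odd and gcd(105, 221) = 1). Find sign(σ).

-1

Trace 118: π^k(118) = [118, 14, 144, 92, 157, 131, 53] for k=0..6.
The orbit structure of x ↦ 105x mod 221: 26 orbits of sizes [16, 16, 16, 16, 16, 16, 16, 16, 16, 16, 16, 16, 16, 1, 1, 1, 1, 1, 1, 1, 1, 1, 1, 1, 1, 1].
26 cycles on 221: each ℓ→(−1)^(ℓ−1), product (−1)^195 = -1.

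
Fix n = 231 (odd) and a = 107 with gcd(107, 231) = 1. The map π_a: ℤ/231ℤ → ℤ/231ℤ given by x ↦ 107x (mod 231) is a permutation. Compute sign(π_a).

+1

Start at x=67: 67 → 8 → 163 → 116 → 169 → 65 → 25 → … (one orbit).
15 cycles of lengths [30, 30, 30, 30, 30, 30, 10, 10, 10, 6, 6, 3, 3, 2, 1].
15 cycles on 231: each ℓ→(−1)^(ℓ−1), product (−1)^216 = +1.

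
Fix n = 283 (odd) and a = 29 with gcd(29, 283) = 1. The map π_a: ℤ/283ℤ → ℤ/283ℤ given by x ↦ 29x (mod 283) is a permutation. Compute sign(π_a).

+1

Trace 163: π^k(163) = [163, 199, 111, 106, 244, 1, 29] for k=0..6.
7 cycles of lengths [47, 47, 47, 47, 47, 47, 1].
283 − 7 = 276 transpositions; sign(π) = (−1)^276 = +1.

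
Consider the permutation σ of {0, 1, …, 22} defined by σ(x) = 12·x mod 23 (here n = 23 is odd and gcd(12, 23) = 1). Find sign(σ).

+1

Trace 3: π^k(3) = [3, 13, 18, 9, 16, 8, 4] for k=0..6.
π_12 has 3 disjoint cycles with lengths [11, 11, 1] on {0,…,22}.
3 cycles on 23: each ℓ→(−1)^(ℓ−1), product (−1)^20 = +1.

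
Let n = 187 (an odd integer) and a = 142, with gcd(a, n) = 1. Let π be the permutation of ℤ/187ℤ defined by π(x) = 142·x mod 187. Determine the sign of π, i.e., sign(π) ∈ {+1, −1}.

Start at x=54: 54 → 1 → 142 → 155 → 131 → 89 → 109 → … (one orbit).
Cycle lengths of π_142 on ℤ/187ℤ: [16, 16, 16, 16, 16, 16, 16, 16, 16, 16, 16, 2, 2, 2, 2, 2, 1]; 17 cycles in total.
sign(π) = (−1)^{n − #cycles} = (−1)^{187−17} = (−1)^170 = +1.

+1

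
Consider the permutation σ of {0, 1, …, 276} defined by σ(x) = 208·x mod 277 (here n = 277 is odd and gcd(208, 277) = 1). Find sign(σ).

Orbit of 256 under x↦208x: [256, 64, 16, 4, 1, 208, 52]… (length divides ord_277(208)).
Cycle lengths of π_208 on ℤ/277ℤ: [46, 46, 46, 46, 46, 46, 1]; 7 cycles in total.
7 cycles on 277: each ℓ→(−1)^(ℓ−1), product (−1)^270 = +1.
(208|277)_J = +1 (Zolotarev's lemma cross-check).

+1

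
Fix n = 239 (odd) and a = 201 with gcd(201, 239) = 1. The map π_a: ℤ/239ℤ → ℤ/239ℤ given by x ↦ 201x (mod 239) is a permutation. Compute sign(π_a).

+1

Start at x=1: 1 → 201 → 10 → 98 → 100 → 24 → 44 → 1 (one orbit).
The orbit structure of x ↦ 201x mod 239: 35 orbits of sizes [7, 7, 7, 7, 7, 7, 7, 7, 7, 7, 7, 7, 7, 7, 7, 7, 7, 7, 7, 7, 7, 7, 7, 7, 7, 7, 7, 7, 7, 7, 7, 7, 7, 7, 1].
sign(π) = (−1)^{n − #cycles} = (−1)^{239−35} = (−1)^204 = +1.
Check: (201/239) = +1 by Zolotarev.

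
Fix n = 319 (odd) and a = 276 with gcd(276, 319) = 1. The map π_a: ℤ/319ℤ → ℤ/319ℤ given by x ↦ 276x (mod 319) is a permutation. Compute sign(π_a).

-1

Orbit of 133 under x↦276x: [133, 23, 287, 100, 166, 199, 56]… (length divides ord_319(276)).
Decompose π into cycles: lengths [28, 28, 28, 28, 28, 28, 28, 28, 28, 28, 28, 1, 1, 1, 1, 1, 1, 1, 1, 1, 1, 1] (22 cycles, including the fixed point 0).
Σ(ℓ_i−1) = 319−22 = 297; sign = (−1)^297 = -1.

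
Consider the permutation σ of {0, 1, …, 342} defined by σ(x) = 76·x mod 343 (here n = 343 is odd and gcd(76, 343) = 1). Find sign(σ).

-1

Start at x=139: 139 → 274 → 244 → 22 → 300 → 162 → 307 → … (one orbit).
Decompose π into cycles: lengths [98, 98, 98, 14, 14, 14, 2, 2, 2, 1] (10 cycles, including the fixed point 0).
Σ(ℓ_i−1) = 343−10 = 333; sign = (−1)^333 = -1.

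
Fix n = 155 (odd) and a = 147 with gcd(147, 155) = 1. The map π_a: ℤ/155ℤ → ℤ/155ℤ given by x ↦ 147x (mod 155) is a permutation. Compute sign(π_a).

Start at x=92: 92 → 39 → 153 → 16 → 27 → 94 → 23 → … (one orbit).
Cycle type of π: 20×6 + 10×3 + 4 + 1; total 11 cycles.
11 cycles on 155: each ℓ→(−1)^(ℓ−1), product (−1)^144 = +1.
Via Zolotarev, sign(π_{147}) = (147|155) = +1.

+1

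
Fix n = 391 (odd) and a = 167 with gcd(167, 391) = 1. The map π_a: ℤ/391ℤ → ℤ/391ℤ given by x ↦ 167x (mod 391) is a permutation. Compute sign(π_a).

-1

Trace 25: π^k(25) = [25, 265, 72, 294, 223, 96, 1] for k=0..6.
Decompose π into cycles: lengths [176, 176, 16, 11, 11, 1] (6 cycles, including the fixed point 0).
sign(π) = (−1)^{n − #cycles} = (−1)^{391−6} = (−1)^385 = -1.
Via Zolotarev, sign(π_{167}) = (167|391) = -1.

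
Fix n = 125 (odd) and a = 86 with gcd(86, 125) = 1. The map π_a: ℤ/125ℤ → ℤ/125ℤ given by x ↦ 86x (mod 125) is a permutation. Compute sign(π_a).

+1

Trace 21: π^k(21) = [21, 56, 66, 51, 11, 71, 106] for k=0..6.
Cycle type of π: 25×4 + 5×4 + 1×5; total 13 cycles.
n − c = 125 − 13 = 112; sign = (−1)^112 = +1.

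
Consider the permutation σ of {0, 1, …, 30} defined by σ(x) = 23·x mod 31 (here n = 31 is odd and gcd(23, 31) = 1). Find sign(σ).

-1

Start at x=8: 8 → 29 → 16 → 27 → 1 → 23 → 2 → … (one orbit).
Decompose π into cycles: lengths [10, 10, 10, 1] (4 cycles, including the fixed point 0).
4 cycles on 31: each ℓ→(−1)^(ℓ−1), product (−1)^27 = -1.
Check: (23/31) = -1 by Zolotarev.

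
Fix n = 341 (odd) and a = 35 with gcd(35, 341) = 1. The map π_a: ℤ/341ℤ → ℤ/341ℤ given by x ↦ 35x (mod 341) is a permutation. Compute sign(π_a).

-1

Orbit of 35 under x↦35x: [35, 202, 250, 225, 32, 97, 326]… (length divides ord_341(35)).
Cycle type of π: 10×31 + 5×6 + 1; total 38 cycles.
Σ(ℓ_i−1) = 341−38 = 303; sign = (−1)^303 = -1.
Zolotarev: (35|341) = -1, matching the cycle-count sign.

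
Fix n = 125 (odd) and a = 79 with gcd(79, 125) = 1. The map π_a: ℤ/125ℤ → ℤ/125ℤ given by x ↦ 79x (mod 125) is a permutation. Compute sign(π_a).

Orbit of 89 under x↦79x: [89, 31, 74, 96, 84, 11, 119]… (length divides ord_125(79)).
Cycle lengths of π_79 on ℤ/125ℤ: [50, 50, 10, 10, 2, 2, 1]; 7 cycles in total.
sign(π) = (−1)^{n − #cycles} = (−1)^{125−7} = (−1)^118 = +1.

+1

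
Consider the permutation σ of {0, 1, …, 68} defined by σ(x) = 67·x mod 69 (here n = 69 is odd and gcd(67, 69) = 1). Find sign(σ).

Start at x=4: 4 → 61 → 16 → 37 → 64 → 10 → 49 → … (one orbit).
π_67 has 6 disjoint cycles with lengths [22, 22, 22, 1, 1, 1] on {0,…,68}.
n − c = 69 − 6 = 63; sign = (−1)^63 = -1.

-1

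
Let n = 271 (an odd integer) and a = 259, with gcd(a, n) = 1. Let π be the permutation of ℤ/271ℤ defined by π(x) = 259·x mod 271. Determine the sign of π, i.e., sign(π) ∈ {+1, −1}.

Start at x=211: 211 → 178 → 32 → 158 → 1 → 259 → 144 → … (one orbit).
π_259 has 11 disjoint cycles with lengths [27, 27, 27, 27, 27, 27, 27, 27, 27, 27, 1] on {0,…,270}.
sign(π) = (−1)^{n − #cycles} = (−1)^{271−11} = (−1)^260 = +1.
(259|271)_J = +1 (Zolotarev's lemma cross-check).

+1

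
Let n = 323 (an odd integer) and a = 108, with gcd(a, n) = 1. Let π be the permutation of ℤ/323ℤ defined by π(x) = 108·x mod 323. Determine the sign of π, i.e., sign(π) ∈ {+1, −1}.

Orbit of 295 under x↦108x: [295, 206, 284, 310, 211, 178, 167]… (length divides ord_323(108)).
Decompose π into cycles: lengths [144, 144, 18, 16, 1] (5 cycles, including the fixed point 0).
sign(π) = (−1)^{n − #cycles} = (−1)^{323−5} = (−1)^318 = +1.

+1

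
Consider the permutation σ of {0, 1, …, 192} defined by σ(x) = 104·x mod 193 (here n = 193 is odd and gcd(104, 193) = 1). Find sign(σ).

-1

Trace 43: π^k(43) = [43, 33, 151, 71, 50, 182, 14] for k=0..6.
π_104 has 4 disjoint cycles with lengths [64, 64, 64, 1] on {0,…,192}.
193 − 4 = 189 transpositions; sign(π) = (−1)^189 = -1.
(104|193)_J = -1 (Zolotarev's lemma cross-check).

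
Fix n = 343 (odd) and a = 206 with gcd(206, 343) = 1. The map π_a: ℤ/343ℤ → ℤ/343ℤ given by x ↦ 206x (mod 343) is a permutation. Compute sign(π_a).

Trace 253: π^k(253) = [253, 325, 65, 13, 277, 124, 162] for k=0..6.
Cycle lengths of π_206 on ℤ/343ℤ: [294, 42, 6, 1]; 4 cycles in total.
4 cycles on 343: each ℓ→(−1)^(ℓ−1), product (−1)^339 = -1.

-1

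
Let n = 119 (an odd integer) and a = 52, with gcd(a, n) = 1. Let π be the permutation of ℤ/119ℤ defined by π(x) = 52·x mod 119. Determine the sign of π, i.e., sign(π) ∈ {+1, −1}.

-1

Trace 52: π^k(52) = [52, 86, 69, 18, 103, 1] for k=0..5.
34 cycles of lengths [6, 6, 6, 6, 6, 6, 6, 6, 6, 6, 6, 6, 6, 6, 6, 6, 6, 1, 1, 1, 1, 1, 1, 1, 1, 1, 1, 1, 1, 1, 1, 1, 1, 1].
119 − 34 = 85 transpositions; sign(π) = (−1)^85 = -1.
Via Zolotarev, sign(π_{52}) = (52|119) = -1.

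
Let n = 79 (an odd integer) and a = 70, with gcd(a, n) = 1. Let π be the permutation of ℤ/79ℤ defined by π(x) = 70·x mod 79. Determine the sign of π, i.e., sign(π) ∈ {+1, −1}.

Start at x=32: 32 → 28 → 64 → 56 → 49 → 33 → 19 → … (one orbit).
Cycle lengths of π_70 on ℤ/79ℤ: [78, 1]; 2 cycles in total.
sign(π) = (−1)^{n − #cycles} = (−1)^{79−2} = (−1)^77 = -1.
Check: (70/79) = -1 by Zolotarev.

-1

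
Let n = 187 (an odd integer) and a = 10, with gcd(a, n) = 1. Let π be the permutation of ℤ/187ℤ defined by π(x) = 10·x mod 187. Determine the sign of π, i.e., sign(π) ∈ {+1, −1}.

+1

Orbit of 89 under x↦10x: [89, 142, 111, 175, 67, 109, 155]… (length divides ord_187(10)).
The orbit structure of x ↦ 10x mod 187: 17 orbits of sizes [16, 16, 16, 16, 16, 16, 16, 16, 16, 16, 16, 2, 2, 2, 2, 2, 1].
n − c = 187 − 17 = 170; sign = (−1)^170 = +1.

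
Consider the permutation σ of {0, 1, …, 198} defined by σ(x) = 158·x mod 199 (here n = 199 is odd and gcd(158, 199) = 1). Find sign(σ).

Start at x=61: 61 → 86 → 56 → 92 → 9 → 29 → 5 → … (one orbit).
The orbit structure of x ↦ 158x mod 199: 3 orbits of sizes [99, 99, 1].
sign(π) = (−1)^{n − #cycles} = (−1)^{199−3} = (−1)^196 = +1.

+1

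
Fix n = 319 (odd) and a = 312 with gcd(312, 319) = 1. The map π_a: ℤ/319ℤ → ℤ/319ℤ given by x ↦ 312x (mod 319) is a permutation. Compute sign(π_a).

+1

Trace 91: π^k(91) = [91, 1, 312, 49, 295, 168, 100] for k=0..6.
Decompose π into cycles: lengths [70, 70, 70, 70, 14, 14, 5, 5, 1] (9 cycles, including the fixed point 0).
sign(π) = (−1)^{n − #cycles} = (−1)^{319−9} = (−1)^310 = +1.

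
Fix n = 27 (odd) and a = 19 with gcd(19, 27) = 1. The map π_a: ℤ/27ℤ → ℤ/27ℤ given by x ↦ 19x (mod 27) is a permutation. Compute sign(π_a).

+1

Trace 10: π^k(10) = [10, 1, 19] for k=0..2.
Cycle lengths of π_19 on ℤ/27ℤ: [3, 3, 3, 3, 3, 3, 1, 1, 1, 1, 1, 1, 1, 1, 1]; 15 cycles in total.
Σ(ℓ_i−1) = 27−15 = 12; sign = (−1)^12 = +1.
Zolotarev: (19|27) = +1, matching the cycle-count sign.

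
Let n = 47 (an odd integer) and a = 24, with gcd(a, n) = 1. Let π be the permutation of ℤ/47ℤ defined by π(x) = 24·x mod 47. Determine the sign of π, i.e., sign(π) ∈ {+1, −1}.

+1

Trace 18: π^k(18) = [18, 9, 28, 14, 7, 27, 37] for k=0..6.
The orbit structure of x ↦ 24x mod 47: 3 orbits of sizes [23, 23, 1].
n − c = 47 − 3 = 44; sign = (−1)^44 = +1.
(24|47)_J = +1 (Zolotarev's lemma cross-check).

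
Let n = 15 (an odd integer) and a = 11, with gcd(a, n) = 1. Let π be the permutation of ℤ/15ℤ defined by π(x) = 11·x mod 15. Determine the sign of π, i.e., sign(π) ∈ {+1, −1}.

-1

Orbit of 11 under x↦11x: [11, 1]… (length divides ord_15(11)).
π_11 has 10 disjoint cycles with lengths [2, 2, 2, 2, 2, 1, 1, 1, 1, 1] on {0,…,14}.
15 − 10 = 5 transpositions; sign(π) = (−1)^5 = -1.
Check: (11/15) = -1 by Zolotarev.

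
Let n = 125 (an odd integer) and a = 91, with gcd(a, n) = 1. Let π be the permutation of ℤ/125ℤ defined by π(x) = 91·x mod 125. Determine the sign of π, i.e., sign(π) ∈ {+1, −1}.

+1

Orbit of 91 under x↦91x: [91, 31, 71, 86, 76, 41, 106]… (length divides ord_125(91)).
π_91 has 13 disjoint cycles with lengths [25, 25, 25, 25, 5, 5, 5, 5, 1, 1, 1, 1, 1] on {0,…,124}.
Σ(ℓ_i−1) = 125−13 = 112; sign = (−1)^112 = +1.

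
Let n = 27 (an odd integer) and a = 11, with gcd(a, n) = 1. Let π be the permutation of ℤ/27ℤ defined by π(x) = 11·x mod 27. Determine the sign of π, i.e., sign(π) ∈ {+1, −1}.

-1

Orbit of 25 under x↦11x: [25, 5, 1, 11, 13, 8, 7]… (length divides ord_27(11)).
π_11 has 4 disjoint cycles with lengths [18, 6, 2, 1] on {0,…,26}.
With 4 cycles on 27 points, sign = (−1)^{27−4} = -1.
Zolotarev: (11|27) = -1, matching the cycle-count sign.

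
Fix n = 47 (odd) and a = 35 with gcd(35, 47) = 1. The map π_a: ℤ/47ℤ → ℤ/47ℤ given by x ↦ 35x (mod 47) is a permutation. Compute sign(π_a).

Trace 42: π^k(42) = [42, 13, 32, 39, 2, 23, 6] for k=0..6.
Cycle lengths of π_35 on ℤ/47ℤ: [46, 1]; 2 cycles in total.
2 cycles on 47: each ℓ→(−1)^(ℓ−1), product (−1)^45 = -1.
The Jacobi symbol (35|47) = -1 (Zolotarev) agrees.

-1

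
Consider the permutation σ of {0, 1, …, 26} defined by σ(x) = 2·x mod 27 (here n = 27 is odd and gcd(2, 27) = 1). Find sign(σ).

-1

Trace 13: π^k(13) = [13, 26, 25, 23, 19, 11, 22] for k=0..6.
Decompose π into cycles: lengths [18, 6, 2, 1] (4 cycles, including the fixed point 0).
27 − 4 = 23 transpositions; sign(π) = (−1)^23 = -1.
Check: (2/27) = -1 by Zolotarev.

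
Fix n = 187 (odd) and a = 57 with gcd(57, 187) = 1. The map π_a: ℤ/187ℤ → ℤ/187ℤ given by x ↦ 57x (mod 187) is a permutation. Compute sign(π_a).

Start at x=166: 166 → 112 → 26 → 173 → 137 → 142 → 53 → … (one orbit).
Cycle lengths of π_57 on ℤ/187ℤ: [80, 80, 16, 10, 1]; 5 cycles in total.
5 cycles on 187: each ℓ→(−1)^(ℓ−1), product (−1)^182 = +1.
Via Zolotarev, sign(π_{57}) = (57|187) = +1.

+1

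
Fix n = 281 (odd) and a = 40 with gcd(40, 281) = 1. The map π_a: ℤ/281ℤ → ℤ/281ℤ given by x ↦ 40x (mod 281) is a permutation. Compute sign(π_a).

+1

Trace 195: π^k(195) = [195, 213, 90, 228, 128, 62, 232] for k=0..6.
15 cycles of lengths [20, 20, 20, 20, 20, 20, 20, 20, 20, 20, 20, 20, 20, 20, 1].
With 15 cycles on 281 points, sign = (−1)^{281−15} = +1.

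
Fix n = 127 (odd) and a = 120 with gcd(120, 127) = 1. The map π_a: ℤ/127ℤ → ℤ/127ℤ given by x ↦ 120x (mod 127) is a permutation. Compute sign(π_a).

+1

Trace 117: π^k(117) = [117, 70, 18, 1, 120, 49, 38] for k=0..6.
Decompose π into cycles: lengths [63, 63, 1] (3 cycles, including the fixed point 0).
sign(π) = (−1)^{n − #cycles} = (−1)^{127−3} = (−1)^124 = +1.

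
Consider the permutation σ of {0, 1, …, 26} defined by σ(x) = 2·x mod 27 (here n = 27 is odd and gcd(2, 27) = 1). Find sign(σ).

-1

Start at x=23: 23 → 19 → 11 → 22 → 17 → 7 → 14 → … (one orbit).
Cycle type of π: 18 + 6 + 2 + 1; total 4 cycles.
n − c = 27 − 4 = 23; sign = (−1)^23 = -1.
Zolotarev: (2|27) = -1, matching the cycle-count sign.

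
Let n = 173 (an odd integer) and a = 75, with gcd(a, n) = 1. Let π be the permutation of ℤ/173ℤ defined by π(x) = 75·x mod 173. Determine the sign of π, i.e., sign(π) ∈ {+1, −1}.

Start at x=16: 16 → 162 → 40 → 59 → 100 → 61 → 77 → … (one orbit).
Decompose π into cycles: lengths [172, 1] (2 cycles, including the fixed point 0).
sign(π) = (−1)^{n − #cycles} = (−1)^{173−2} = (−1)^171 = -1.
Zolotarev: (75|173) = -1, matching the cycle-count sign.

-1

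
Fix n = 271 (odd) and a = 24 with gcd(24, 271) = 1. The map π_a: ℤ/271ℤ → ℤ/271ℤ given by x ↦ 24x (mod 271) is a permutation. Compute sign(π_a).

Orbit of 81 under x↦24x: [81, 47, 44, 243, 141, 132, 187]… (length divides ord_271(24)).
Cycle lengths of π_24 on ℤ/271ℤ: [90, 90, 90, 1]; 4 cycles in total.
With 4 cycles on 271 points, sign = (−1)^{271−4} = -1.

-1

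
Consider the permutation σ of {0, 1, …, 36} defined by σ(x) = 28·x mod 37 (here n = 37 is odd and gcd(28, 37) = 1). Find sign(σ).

Orbit of 11 under x↦28x: [11, 12, 3, 10, 21, 33, 36]… (length divides ord_37(28)).
The orbit structure of x ↦ 28x mod 37: 3 orbits of sizes [18, 18, 1].
With 3 cycles on 37 points, sign = (−1)^{37−3} = +1.

+1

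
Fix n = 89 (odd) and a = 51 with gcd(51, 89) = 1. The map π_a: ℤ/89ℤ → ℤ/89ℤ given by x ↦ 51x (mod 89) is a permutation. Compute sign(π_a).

Start at x=66: 66 → 73 → 74 → 36 → 56 → 8 → 52 → … (one orbit).
π_51 has 2 disjoint cycles with lengths [88, 1] on {0,…,88}.
sign(π) = (−1)^{n − #cycles} = (−1)^{89−2} = (−1)^87 = -1.
Zolotarev: (51|89) = -1, matching the cycle-count sign.

-1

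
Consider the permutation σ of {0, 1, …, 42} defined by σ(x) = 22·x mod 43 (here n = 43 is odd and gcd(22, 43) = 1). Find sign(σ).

-1

Start at x=39: 39 → 41 → 42 → 21 → 32 → 16 → 8 → … (one orbit).
The orbit structure of x ↦ 22x mod 43: 4 orbits of sizes [14, 14, 14, 1].
n − c = 43 − 4 = 39; sign = (−1)^39 = -1.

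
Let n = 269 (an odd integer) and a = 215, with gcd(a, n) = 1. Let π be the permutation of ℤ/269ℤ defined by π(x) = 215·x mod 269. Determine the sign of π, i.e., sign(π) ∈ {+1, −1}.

Start at x=239: 239 → 6 → 214 → 11 → 213 → 65 → 256 → … (one orbit).
Cycle type of π: 134×2 + 1; total 3 cycles.
3 cycles on 269: each ℓ→(−1)^(ℓ−1), product (−1)^266 = +1.
The Jacobi symbol (215|269) = +1 (Zolotarev) agrees.

+1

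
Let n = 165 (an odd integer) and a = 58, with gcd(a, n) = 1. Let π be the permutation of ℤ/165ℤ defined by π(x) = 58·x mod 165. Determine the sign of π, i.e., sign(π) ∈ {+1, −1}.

Orbit of 16 under x↦58x: [16, 103, 34, 157, 31, 148, 4]… (length divides ord_165(58)).
π_58 has 18 disjoint cycles with lengths [20, 20, 20, 20, 20, 20, 5, 5, 5, 5, 5, 5, 4, 4, 4, 1, 1, 1] on {0,…,164}.
sign(π) = (−1)^{n − #cycles} = (−1)^{165−18} = (−1)^147 = -1.
Via Zolotarev, sign(π_{58}) = (58|165) = -1.

-1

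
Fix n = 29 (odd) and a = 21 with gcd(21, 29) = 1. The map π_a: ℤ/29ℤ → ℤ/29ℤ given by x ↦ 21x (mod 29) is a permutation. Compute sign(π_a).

Trace 11: π^k(11) = [11, 28, 8, 23, 19, 22, 27] for k=0..6.
Decompose π into cycles: lengths [28, 1] (2 cycles, including the fixed point 0).
n − c = 29 − 2 = 27; sign = (−1)^27 = -1.
The Jacobi symbol (21|29) = -1 (Zolotarev) agrees.

-1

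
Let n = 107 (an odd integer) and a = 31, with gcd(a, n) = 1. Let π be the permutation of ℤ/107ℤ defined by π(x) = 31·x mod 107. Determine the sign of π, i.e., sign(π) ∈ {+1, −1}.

-1

Start at x=17: 17 → 99 → 73 → 16 → 68 → 75 → 78 → … (one orbit).
Cycle lengths of π_31 on ℤ/107ℤ: [106, 1]; 2 cycles in total.
Σ(ℓ_i−1) = 107−2 = 105; sign = (−1)^105 = -1.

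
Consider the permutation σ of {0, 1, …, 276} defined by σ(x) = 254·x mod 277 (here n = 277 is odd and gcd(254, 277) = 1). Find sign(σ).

Trace 12: π^k(12) = [12, 1, 254, 252, 21, 71, 29] for k=0..6.
Decompose π into cycles: lengths [138, 138, 1] (3 cycles, including the fixed point 0).
n − c = 277 − 3 = 274; sign = (−1)^274 = +1.
The Jacobi symbol (254|277) = +1 (Zolotarev) agrees.

+1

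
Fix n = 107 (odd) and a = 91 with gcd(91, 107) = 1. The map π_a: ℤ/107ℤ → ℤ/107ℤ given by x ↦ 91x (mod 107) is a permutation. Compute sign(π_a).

Trace 56: π^k(56) = [56, 67, 105, 32, 23, 60, 3] for k=0..6.
π_91 has 2 disjoint cycles with lengths [106, 1] on {0,…,106}.
Σ(ℓ_i−1) = 107−2 = 105; sign = (−1)^105 = -1.
Check: (91/107) = -1 by Zolotarev.

-1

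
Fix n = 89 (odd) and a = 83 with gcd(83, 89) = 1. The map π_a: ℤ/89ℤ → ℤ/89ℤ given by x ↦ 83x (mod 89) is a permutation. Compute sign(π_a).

-1

Trace 33: π^k(33) = [33, 69, 31, 81, 48, 68, 37] for k=0..6.
The orbit structure of x ↦ 83x mod 89: 2 orbits of sizes [88, 1].
89 − 2 = 87 transpositions; sign(π) = (−1)^87 = -1.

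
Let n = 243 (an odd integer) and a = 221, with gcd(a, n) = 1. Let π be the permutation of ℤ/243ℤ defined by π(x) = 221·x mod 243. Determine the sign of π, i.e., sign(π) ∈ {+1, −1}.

Trace 77: π^k(77) = [77, 7, 89, 229, 65, 28, 113] for k=0..6.
The orbit structure of x ↦ 221x mod 243: 6 orbits of sizes [162, 54, 18, 6, 2, 1].
Σ(ℓ_i−1) = 243−6 = 237; sign = (−1)^237 = -1.
Via Zolotarev, sign(π_{221}) = (221|243) = -1.

-1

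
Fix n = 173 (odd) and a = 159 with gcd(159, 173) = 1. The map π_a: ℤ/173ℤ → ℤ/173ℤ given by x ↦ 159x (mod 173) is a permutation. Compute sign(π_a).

Orbit of 51 under x↦159x: [51, 151, 135, 13, 164, 126, 139]… (length divides ord_173(159)).
Cycle type of π: 86×2 + 1; total 3 cycles.
3 cycles on 173: each ℓ→(−1)^(ℓ−1), product (−1)^170 = +1.
Zolotarev: (159|173) = +1, matching the cycle-count sign.

+1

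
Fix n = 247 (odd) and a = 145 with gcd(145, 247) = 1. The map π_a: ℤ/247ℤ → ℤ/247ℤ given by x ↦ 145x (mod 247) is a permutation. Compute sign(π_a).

Start at x=30: 30 → 151 → 159 → 84 → 77 → 50 → 87 → … (one orbit).
Cycle type of π: 12×19 + 6×3 + 1; total 23 cycles.
n − c = 247 − 23 = 224; sign = (−1)^224 = +1.
Zolotarev: (145|247) = +1, matching the cycle-count sign.

+1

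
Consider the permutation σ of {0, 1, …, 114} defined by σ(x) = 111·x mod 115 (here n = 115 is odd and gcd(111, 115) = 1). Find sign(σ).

Trace 66: π^k(66) = [66, 81, 21, 31, 106, 36, 86] for k=0..6.
π_111 has 10 disjoint cycles with lengths [22, 22, 22, 22, 22, 1, 1, 1, 1, 1] on {0,…,114}.
n − c = 115 − 10 = 105; sign = (−1)^105 = -1.
Via Zolotarev, sign(π_{111}) = (111|115) = -1.

-1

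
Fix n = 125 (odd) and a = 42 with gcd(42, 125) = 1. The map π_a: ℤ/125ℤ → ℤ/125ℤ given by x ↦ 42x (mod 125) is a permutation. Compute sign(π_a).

-1

Start at x=82: 82 → 69 → 23 → 91 → 72 → 24 → 8 → … (one orbit).
4 cycles of lengths [100, 20, 4, 1].
n − c = 125 − 4 = 121; sign = (−1)^121 = -1.
Check: (42/125) = -1 by Zolotarev.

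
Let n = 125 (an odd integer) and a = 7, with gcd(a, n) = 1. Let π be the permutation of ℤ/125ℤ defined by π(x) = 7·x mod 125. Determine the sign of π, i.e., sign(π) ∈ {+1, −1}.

-1

Trace 101: π^k(101) = [101, 82, 74, 18, 1, 7, 49] for k=0..6.
Decompose π into cycles: lengths [20, 20, 20, 20, 20, 4, 4, 4, 4, 4, 4, 1] (12 cycles, including the fixed point 0).
With 12 cycles on 125 points, sign = (−1)^{125−12} = -1.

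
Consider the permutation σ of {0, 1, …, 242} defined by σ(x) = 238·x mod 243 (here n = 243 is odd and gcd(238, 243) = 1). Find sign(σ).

+1

Orbit of 232 under x↦238x: [232, 55, 211, 160, 172, 112, 169]… (length divides ord_243(238)).
Cycle lengths of π_238 on ℤ/243ℤ: [81, 81, 27, 27, 9, 9, 3, 3, 1, 1, 1]; 11 cycles in total.
Σ(ℓ_i−1) = 243−11 = 232; sign = (−1)^232 = +1.
(238|243)_J = +1 (Zolotarev's lemma cross-check).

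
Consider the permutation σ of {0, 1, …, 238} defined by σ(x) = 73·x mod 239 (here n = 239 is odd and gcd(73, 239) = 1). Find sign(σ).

Trace 71: π^k(71) = [71, 164, 22, 172, 128, 23, 6] for k=0..6.
Cycle lengths of π_73 on ℤ/239ℤ: [34, 34, 34, 34, 34, 34, 34, 1]; 8 cycles in total.
8 cycles on 239: each ℓ→(−1)^(ℓ−1), product (−1)^231 = -1.

-1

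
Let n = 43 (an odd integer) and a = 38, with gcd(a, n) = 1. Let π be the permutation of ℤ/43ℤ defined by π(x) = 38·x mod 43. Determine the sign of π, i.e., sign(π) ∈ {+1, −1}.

Orbit of 31 under x↦38x: [31, 17, 1, 38, 25, 4, 23]… (length divides ord_43(38)).
Cycle type of π: 21×2 + 1; total 3 cycles.
With 3 cycles on 43 points, sign = (−1)^{43−3} = +1.
Zolotarev: (38|43) = +1, matching the cycle-count sign.

+1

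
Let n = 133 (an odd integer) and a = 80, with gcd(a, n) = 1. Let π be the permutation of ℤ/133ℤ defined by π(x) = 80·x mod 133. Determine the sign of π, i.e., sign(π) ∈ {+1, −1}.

Trace 123: π^k(123) = [123, 131, 106, 101, 100, 20, 4] for k=0..6.
Decompose π into cycles: lengths [18, 18, 18, 18, 18, 18, 9, 9, 6, 1] (10 cycles, including the fixed point 0).
sign(π) = (−1)^{n − #cycles} = (−1)^{133−10} = (−1)^123 = -1.

-1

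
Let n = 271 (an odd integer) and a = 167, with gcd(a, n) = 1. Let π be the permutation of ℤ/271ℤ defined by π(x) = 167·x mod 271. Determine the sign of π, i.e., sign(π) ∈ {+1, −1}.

Orbit of 64 under x↦167x: [64, 119, 90, 125, 8, 252, 79]… (length divides ord_271(167)).
The orbit structure of x ↦ 167x mod 271: 7 orbits of sizes [45, 45, 45, 45, 45, 45, 1].
271 − 7 = 264 transpositions; sign(π) = (−1)^264 = +1.
Check: (167/271) = +1 by Zolotarev.

+1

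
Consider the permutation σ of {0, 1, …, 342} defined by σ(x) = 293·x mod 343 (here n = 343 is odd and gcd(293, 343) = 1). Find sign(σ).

Start at x=146: 146 → 246 → 48 → 1 → 293 → 99 → 195 → … (one orbit).
Decompose π into cycles: lengths [14, 14, 14, 14, 14, 14, 14, 14, 14, 14, 14, 14, 14, 14, 14, 14, 14, 14, 14, 14, 14, 2, 2, 2, 2, 2, 2, 2, 2, 2, 2, 2, 2, 2, 2, 2, 2, 2, 2, 2, 2, 2, 2, 2, 2, 1] (46 cycles, including the fixed point 0).
n − c = 343 − 46 = 297; sign = (−1)^297 = -1.
Zolotarev: (293|343) = -1, matching the cycle-count sign.

-1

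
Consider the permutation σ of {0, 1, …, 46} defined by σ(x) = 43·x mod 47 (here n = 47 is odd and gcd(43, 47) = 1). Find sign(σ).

Start at x=42: 42 → 20 → 14 → 38 → 36 → 44 → 12 → … (one orbit).
The orbit structure of x ↦ 43x mod 47: 2 orbits of sizes [46, 1].
2 cycles on 47: each ℓ→(−1)^(ℓ−1), product (−1)^45 = -1.
Via Zolotarev, sign(π_{43}) = (43|47) = -1.

-1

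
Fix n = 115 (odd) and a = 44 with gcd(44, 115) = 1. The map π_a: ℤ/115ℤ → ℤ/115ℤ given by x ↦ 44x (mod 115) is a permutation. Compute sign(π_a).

-1

Orbit of 84 under x↦44x: [84, 16, 14, 41, 79, 26, 109]… (length divides ord_115(44)).
8 cycles of lengths [22, 22, 22, 22, 22, 2, 2, 1].
115 − 8 = 107 transpositions; sign(π) = (−1)^107 = -1.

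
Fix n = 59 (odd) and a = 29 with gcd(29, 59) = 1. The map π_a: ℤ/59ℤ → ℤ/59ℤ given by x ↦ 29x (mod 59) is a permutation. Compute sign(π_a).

+1

Trace 21: π^k(21) = [21, 19, 20, 49, 5, 27, 16] for k=0..6.
π_29 has 3 disjoint cycles with lengths [29, 29, 1] on {0,…,58}.
59 − 3 = 56 transpositions; sign(π) = (−1)^56 = +1.
The Jacobi symbol (29|59) = +1 (Zolotarev) agrees.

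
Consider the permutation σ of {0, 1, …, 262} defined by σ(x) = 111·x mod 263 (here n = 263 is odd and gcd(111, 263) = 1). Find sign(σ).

Orbit of 49 under x↦111x: [49, 179, 144, 204, 26, 256, 12]… (length divides ord_263(111)).
π_111 has 3 disjoint cycles with lengths [131, 131, 1] on {0,…,262}.
n − c = 263 − 3 = 260; sign = (−1)^260 = +1.

+1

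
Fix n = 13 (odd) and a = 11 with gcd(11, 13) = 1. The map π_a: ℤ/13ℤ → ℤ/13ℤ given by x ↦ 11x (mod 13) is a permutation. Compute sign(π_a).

-1

Start at x=9: 9 → 8 → 10 → 6 → 1 → 11 → 4 → … (one orbit).
2 cycles of lengths [12, 1].
sign(π) = (−1)^{n − #cycles} = (−1)^{13−2} = (−1)^11 = -1.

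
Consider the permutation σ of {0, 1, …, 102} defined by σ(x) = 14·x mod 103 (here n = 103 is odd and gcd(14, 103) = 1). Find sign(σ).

+1

Orbit of 1 under x↦14x: [1, 14, 93, 66, 100, 61, 30]… (length divides ord_103(14)).
Cycle type of π: 17×6 + 1; total 7 cycles.
n − c = 103 − 7 = 96; sign = (−1)^96 = +1.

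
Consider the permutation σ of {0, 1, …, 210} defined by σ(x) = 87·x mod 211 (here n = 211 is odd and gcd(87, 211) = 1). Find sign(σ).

+1

Orbit of 1 under x↦87x: [1, 87, 184, 183, 96, 123, 151]… (length divides ord_211(87)).
Cycle type of π: 35×6 + 1; total 7 cycles.
n − c = 211 − 7 = 204; sign = (−1)^204 = +1.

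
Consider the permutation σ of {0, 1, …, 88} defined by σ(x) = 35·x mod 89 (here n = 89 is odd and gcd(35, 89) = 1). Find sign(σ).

Start at x=62: 62 → 34 → 33 → 87 → 19 → 42 → 46 → … (one orbit).
Cycle lengths of π_35 on ℤ/89ℤ: [88, 1]; 2 cycles in total.
Σ(ℓ_i−1) = 89−2 = 87; sign = (−1)^87 = -1.

-1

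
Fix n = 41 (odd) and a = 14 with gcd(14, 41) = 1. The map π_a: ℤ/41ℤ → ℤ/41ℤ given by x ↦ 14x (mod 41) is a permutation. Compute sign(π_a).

Start at x=40: 40 → 27 → 9 → 3 → 1 → 14 → 32 → … (one orbit).
π_14 has 6 disjoint cycles with lengths [8, 8, 8, 8, 8, 1] on {0,…,40}.
With 6 cycles on 41 points, sign = (−1)^{41−6} = -1.

-1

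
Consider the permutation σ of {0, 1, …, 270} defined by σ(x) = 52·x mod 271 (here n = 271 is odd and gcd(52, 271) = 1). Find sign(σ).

-1

Trace 197: π^k(197) = [197, 217, 173, 53, 46, 224, 266] for k=0..6.
π_52 has 2 disjoint cycles with lengths [270, 1] on {0,…,270}.
271 − 2 = 269 transpositions; sign(π) = (−1)^269 = -1.
(52|271)_J = -1 (Zolotarev's lemma cross-check).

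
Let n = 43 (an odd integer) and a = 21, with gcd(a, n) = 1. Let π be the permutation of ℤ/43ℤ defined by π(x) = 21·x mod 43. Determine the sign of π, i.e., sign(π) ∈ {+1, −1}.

Start at x=1: 1 → 21 → 11 → 16 → 35 → 4 → 41 → 1 (one orbit).
The orbit structure of x ↦ 21x mod 43: 7 orbits of sizes [7, 7, 7, 7, 7, 7, 1].
n − c = 43 − 7 = 36; sign = (−1)^36 = +1.

+1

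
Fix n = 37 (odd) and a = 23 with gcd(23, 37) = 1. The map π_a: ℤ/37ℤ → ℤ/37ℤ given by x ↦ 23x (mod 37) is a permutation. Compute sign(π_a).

-1

Trace 6: π^k(6) = [6, 27, 29, 1, 23, 11, 31] for k=0..6.
π_23 has 4 disjoint cycles with lengths [12, 12, 12, 1] on {0,…,36}.
37 − 4 = 33 transpositions; sign(π) = (−1)^33 = -1.
(23|37)_J = -1 (Zolotarev's lemma cross-check).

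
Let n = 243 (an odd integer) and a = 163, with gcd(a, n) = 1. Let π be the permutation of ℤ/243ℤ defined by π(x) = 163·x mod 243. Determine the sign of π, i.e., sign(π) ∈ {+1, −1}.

+1

Start at x=82: 82 → 1 → 163 → 82 (one orbit).
135 cycles of lengths [3, 3, 3, 3, 3, 3, 3, 3, 3, 3, 3, 3, 3, 3, 3, 3, 3, 3, 3, 3, 3, 3, 3, 3, 3, 3, 3, 3, 3, 3, 3, 3, 3, 3, 3, 3, 3, 3, 3, 3, 3, 3, 3, 3, 3, 3, 3, 3, 3, 3, 3, 3, 3, 3, 1, 1, 1, 1, 1, 1, 1, 1, 1, 1, 1, 1, 1, 1, 1, 1, 1, 1, 1, 1, 1, 1, 1, 1, 1, 1, 1, 1, 1, 1, 1, 1, 1, 1, 1, 1, 1, 1, 1, 1, 1, 1, 1, 1, 1, 1, 1, 1, 1, 1, 1, 1, 1, 1, 1, 1, 1, 1, 1, 1, 1, 1, 1, 1, 1, 1, 1, 1, 1, 1, 1, 1, 1, 1, 1, 1, 1, 1, 1, 1, 1].
sign(π) = (−1)^{n − #cycles} = (−1)^{243−135} = (−1)^108 = +1.
The Jacobi symbol (163|243) = +1 (Zolotarev) agrees.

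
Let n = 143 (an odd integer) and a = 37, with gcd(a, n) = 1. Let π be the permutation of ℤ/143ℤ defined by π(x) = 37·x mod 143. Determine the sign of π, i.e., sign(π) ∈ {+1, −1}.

-1

Start at x=37: 37 → 82 → 31 → 3 → 111 → 103 → 93 → … (one orbit).
6 cycles of lengths [60, 60, 12, 5, 5, 1].
143 − 6 = 137 transpositions; sign(π) = (−1)^137 = -1.
Via Zolotarev, sign(π_{37}) = (37|143) = -1.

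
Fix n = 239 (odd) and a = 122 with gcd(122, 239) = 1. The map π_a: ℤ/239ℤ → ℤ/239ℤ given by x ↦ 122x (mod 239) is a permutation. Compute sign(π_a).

Trace 145: π^k(145) = [145, 4, 10, 25, 182, 216, 62] for k=0..6.
Cycle lengths of π_122 on ℤ/239ℤ: [119, 119, 1]; 3 cycles in total.
Σ(ℓ_i−1) = 239−3 = 236; sign = (−1)^236 = +1.

+1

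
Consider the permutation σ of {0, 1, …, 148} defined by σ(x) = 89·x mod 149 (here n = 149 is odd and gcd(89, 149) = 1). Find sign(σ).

Orbit of 131 under x↦89x: [131, 37, 15, 143, 62, 5, 147]… (length divides ord_149(89)).
Cycle lengths of π_89 on ℤ/149ℤ: [148, 1]; 2 cycles in total.
Σ(ℓ_i−1) = 149−2 = 147; sign = (−1)^147 = -1.

-1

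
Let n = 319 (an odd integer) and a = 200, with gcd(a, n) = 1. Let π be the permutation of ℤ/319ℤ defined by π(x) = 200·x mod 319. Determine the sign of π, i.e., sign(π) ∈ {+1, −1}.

+1

Start at x=34: 34 → 101 → 103 → 184 → 115 → 32 → 20 → … (one orbit).
Cycle lengths of π_200 on ℤ/319ℤ: [140, 140, 28, 10, 1]; 5 cycles in total.
With 5 cycles on 319 points, sign = (−1)^{319−5} = +1.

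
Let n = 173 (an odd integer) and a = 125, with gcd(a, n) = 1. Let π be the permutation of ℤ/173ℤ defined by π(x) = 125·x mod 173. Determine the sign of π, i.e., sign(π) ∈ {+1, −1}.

Orbit of 133 under x↦125x: [133, 17, 49, 70, 100, 44, 137]… (length divides ord_173(125)).
Decompose π into cycles: lengths [172, 1] (2 cycles, including the fixed point 0).
With 2 cycles on 173 points, sign = (−1)^{173−2} = -1.
The Jacobi symbol (125|173) = -1 (Zolotarev) agrees.

-1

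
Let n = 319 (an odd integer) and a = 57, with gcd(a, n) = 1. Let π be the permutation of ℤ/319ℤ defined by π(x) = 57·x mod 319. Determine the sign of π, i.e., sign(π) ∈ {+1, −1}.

Trace 146: π^k(146) = [146, 28, 1, 57, 59, 173, 291] for k=0..6.
π_57 has 44 disjoint cycles with lengths [10, 10, 10, 10, 10, 10, 10, 10, 10, 10, 10, 10, 10, 10, 10, 10, 10, 10, 10, 10, 10, 10, 10, 10, 10, 10, 10, 10, 10, 2, 2, 2, 2, 2, 2, 2, 2, 2, 2, 2, 2, 2, 2, 1] on {0,…,318}.
Σ(ℓ_i−1) = 319−44 = 275; sign = (−1)^275 = -1.

-1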